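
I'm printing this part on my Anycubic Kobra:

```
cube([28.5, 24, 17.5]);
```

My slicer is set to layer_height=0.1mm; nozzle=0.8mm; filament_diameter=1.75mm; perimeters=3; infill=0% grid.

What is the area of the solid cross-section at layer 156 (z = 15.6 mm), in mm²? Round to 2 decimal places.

684.00 mm²

At z = 15.6 mm: the 28.5×24 cube contributes its full rectangle (area 684.00 mm²). Overall, the cross-section is a single solid region. Net area = 684.00 mm².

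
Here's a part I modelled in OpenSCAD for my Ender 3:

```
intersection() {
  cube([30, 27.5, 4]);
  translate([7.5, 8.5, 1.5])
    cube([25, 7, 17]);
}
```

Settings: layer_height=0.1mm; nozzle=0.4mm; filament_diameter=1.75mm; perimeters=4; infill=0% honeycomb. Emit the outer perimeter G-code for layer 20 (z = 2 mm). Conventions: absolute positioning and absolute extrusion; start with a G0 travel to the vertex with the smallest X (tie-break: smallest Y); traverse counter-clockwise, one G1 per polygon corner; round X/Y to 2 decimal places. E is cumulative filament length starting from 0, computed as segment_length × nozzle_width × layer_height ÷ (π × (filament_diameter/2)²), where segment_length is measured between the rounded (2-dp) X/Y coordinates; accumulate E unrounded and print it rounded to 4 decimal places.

At z = 2 mm: the cube (footprint 30×27.5) is included at this height; the cube at (7.5, 8.5) (footprint 25×7) is included at this height; Taking the intersection: the 25×7 cube at (7.5, 8.5) partially overlaps the 30×27.5 cube; clipping to the common part keeps 157.50 mm² — 1 connected region. The outline is a single polygon with 4 vertices. Extrusion per mm of travel: 0.4 × 0.1 / (π × 0.875²) = 0.016630. Accumulating E over each segment gives final E = 0.9812.

G0 X7.50 Y8.50 Z2.00
G1 X30.00 Y8.50 E0.3742
G1 X30.00 Y15.50 E0.4906
G1 X7.50 Y15.50 E0.8648
G1 X7.50 Y8.50 E0.9812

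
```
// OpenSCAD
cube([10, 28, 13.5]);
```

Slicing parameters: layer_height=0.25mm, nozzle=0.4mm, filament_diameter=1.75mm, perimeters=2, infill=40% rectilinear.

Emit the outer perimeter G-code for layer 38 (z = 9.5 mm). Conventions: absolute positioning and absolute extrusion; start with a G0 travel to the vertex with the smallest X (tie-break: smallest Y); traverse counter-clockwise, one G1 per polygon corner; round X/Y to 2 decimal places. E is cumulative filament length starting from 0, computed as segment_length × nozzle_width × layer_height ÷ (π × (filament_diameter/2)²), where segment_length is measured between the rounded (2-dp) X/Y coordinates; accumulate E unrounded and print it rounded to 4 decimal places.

At z = 9.5 mm: the 10×28 cube contributes its full rectangle. The outline is a single polygon with 4 vertices. Extrusion per mm of travel: 0.4 × 0.25 / (π × 0.875²) = 0.041575. Accumulating E over each segment gives final E = 3.1597.

G0 X0.00 Y0.00 Z9.50
G1 X10.00 Y0.00 E0.4158
G1 X10.00 Y28.00 E1.5799
G1 X0.00 Y28.00 E1.9956
G1 X0.00 Y0.00 E3.1597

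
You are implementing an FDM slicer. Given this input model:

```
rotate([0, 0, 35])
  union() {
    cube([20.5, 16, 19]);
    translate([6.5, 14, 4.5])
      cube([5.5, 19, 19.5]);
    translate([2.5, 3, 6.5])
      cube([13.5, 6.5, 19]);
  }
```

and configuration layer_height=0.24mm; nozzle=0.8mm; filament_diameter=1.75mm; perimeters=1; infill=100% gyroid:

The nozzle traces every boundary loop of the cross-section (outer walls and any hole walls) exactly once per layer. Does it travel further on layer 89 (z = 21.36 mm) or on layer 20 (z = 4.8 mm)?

layer 20 (z = 4.8 mm)

Layer 89 (z = 21.36): the cube is not intersected at this z (z outside [0, 19]); the 5.5×19 cube at (6.5, 14) contributes its full rectangle (perimeter 49.00 mm); the cube at (2.5, 3) (footprint 13.5×6.5) is included at this height (perimeter 40.00 mm); Combining (union): the 2 present regions are separate (no shared area or edge), so areas and boundary lengths simply add and each stays a separate island — boundary = 89.00 mm; (whole slice rotated 35° about Z — lengths, areas and connectivity unchanged). So its perimeter = 89.00 mm. Layer 20 (z = 4.8): the cube is present — its section is the full 20.5×16 rectangle (perimeter 73.00 mm); the 5.5×19 cube at (6.5, 14) contributes its full rectangle (perimeter 49.00 mm); the cube at (2.5, 3) does not reach this height (z outside [6.5, 25.5]); Taking the union: the regions partially overlap (shared area 11.00 mm²), so the edge portions inside another operand are dropped and the merged outline is re-measured after clipping — boundary = 107.00 mm; (whole slice rotated 35° about Z — lengths, areas and connectivity unchanged). So its perimeter = 107.00 mm. Layer 20 is larger (107.00 vs 89.00 mm).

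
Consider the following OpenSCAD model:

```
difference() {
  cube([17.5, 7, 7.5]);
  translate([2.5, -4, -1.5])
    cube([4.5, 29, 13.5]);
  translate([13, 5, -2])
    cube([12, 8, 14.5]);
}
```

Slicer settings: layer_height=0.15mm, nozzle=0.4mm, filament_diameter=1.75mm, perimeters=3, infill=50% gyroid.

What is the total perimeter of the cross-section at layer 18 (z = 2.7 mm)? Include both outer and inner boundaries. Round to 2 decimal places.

At z = 2.7 mm: the cube is present — its section is the full 17.5×7 rectangle (perimeter 49.00 mm); the cube at (2.5, -4) (footprint 4.5×29) is included at this height (perimeter 67.00 mm); the cube at (13, 5) (footprint 12×8) is included at this height (perimeter 40.00 mm); Subtracting the remaining from the first: starting from the 17.5×7 cube, the 4.5×29 cube at (2.5, -4) partially overlaps it — only the 31.50 mm² overlap (of its 130.50 mm²) is removed, clipping the outline; the 12×8 cube at (13, 5) partially overlaps it — only the 9.00 mm² overlap (of its 96.00 mm²) is removed, clipping the outline — boundary = 54.00 mm. Overall, the cross-section has 2 separate islands. Total boundary length (outer) = 54.00 mm.

54.00 mm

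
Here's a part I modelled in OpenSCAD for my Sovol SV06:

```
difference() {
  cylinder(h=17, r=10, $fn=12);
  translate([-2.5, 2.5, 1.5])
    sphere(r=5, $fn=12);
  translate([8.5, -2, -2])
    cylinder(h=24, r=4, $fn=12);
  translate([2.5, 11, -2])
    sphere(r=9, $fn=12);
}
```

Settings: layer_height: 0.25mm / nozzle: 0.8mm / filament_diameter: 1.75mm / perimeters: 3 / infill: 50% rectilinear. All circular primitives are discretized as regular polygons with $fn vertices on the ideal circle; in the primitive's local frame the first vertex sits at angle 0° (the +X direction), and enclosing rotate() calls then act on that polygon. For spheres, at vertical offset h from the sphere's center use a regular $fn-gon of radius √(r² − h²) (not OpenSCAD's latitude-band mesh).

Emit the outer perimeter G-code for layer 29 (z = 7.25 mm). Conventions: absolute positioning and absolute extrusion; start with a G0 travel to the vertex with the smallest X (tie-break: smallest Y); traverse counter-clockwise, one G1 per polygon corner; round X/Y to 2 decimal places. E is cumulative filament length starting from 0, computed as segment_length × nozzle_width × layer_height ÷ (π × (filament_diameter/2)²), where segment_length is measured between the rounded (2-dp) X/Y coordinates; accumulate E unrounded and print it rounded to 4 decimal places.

At z = 7.25 mm: the r=10 cylinder gives a regular 12-gon of circumradius 10 (constant along its height); the sphere at (-2.5, 2.5) does not reach this height (|z−center|=5.750 > r=5); the r=4 cylinder at (8.5, -2) contributes a regular 12-gon of circumradius 4; the sphere at (2.5, 11) is not intersected at this z (|z−center|=9.250 > r=9); Subtracting the remaining from the first: starting from the r=10 cylinder, the r=4 cylinder at (8.5, -2) partially overlaps it — only the 30.22 mm² overlap (of its 48.00 mm²) is removed, clipping the outline — 1 connected region. The outline is a single polygon with 18 vertices. Extrusion per mm of travel: 0.8 × 0.25 / (π × 0.875²) = 0.083150. Accumulating E over each segment gives final E = 5.5551.

G0 X-10.00 Y0.00 Z7.25
G1 X-8.66 Y-5.00 E0.4304
G1 X-5.00 Y-8.66 E0.8608
G1 X0.00 Y-10.00 E1.2912
G1 X5.00 Y-8.66 E1.7217
G1 X7.84 Y-5.82 E2.0556
G1 X6.50 Y-5.46 E2.1710
G1 X5.04 Y-4.00 E2.3427
G1 X4.50 Y-2.00 E2.5149
G1 X5.04 Y0.00 E2.6872
G1 X6.50 Y1.46 E2.8589
G1 X8.50 Y2.00 E3.0311
G1 X9.54 Y1.72 E3.1207
G1 X8.66 Y5.00 E3.4031
G1 X5.00 Y8.66 E3.8335
G1 X0.00 Y10.00 E4.2639
G1 X-5.00 Y8.66 E4.6943
G1 X-8.66 Y5.00 E5.1247
G1 X-10.00 Y0.00 E5.5551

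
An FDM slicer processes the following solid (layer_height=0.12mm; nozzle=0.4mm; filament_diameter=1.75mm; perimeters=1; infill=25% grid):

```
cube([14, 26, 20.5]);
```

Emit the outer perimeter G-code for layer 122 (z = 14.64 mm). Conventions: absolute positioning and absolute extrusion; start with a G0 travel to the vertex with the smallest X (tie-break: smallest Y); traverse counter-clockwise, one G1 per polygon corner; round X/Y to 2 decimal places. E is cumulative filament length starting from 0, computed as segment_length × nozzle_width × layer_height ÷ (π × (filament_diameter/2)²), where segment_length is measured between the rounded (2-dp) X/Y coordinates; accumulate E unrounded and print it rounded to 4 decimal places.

G0 X0.00 Y0.00 Z14.64
G1 X14.00 Y0.00 E0.2794
G1 X14.00 Y26.00 E0.7982
G1 X0.00 Y26.00 E1.0776
G1 X0.00 Y0.00 E1.5965

At z = 14.64 mm: the cube (footprint 14×26) is included at this height. The outline is a single polygon with 4 vertices. Extrusion per mm of travel: 0.4 × 0.12 / (π × 0.875²) = 0.019956. Accumulating E over each segment gives final E = 1.5965.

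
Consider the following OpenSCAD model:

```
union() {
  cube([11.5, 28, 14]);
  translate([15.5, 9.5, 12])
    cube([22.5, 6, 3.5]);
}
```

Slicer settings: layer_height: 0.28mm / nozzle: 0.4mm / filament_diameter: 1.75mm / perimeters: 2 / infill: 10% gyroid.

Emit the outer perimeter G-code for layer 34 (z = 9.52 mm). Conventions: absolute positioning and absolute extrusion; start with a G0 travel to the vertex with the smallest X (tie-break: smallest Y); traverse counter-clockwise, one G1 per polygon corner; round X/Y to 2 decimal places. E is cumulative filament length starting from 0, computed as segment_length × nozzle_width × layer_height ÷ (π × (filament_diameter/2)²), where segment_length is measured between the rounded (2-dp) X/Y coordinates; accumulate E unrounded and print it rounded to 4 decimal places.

At z = 9.52 mm: the cube (footprint 11.5×28) is included at this height; the cube at (15.5, 9.5) is absent (z outside [12, 15.5]); Taking the union: only the 11.5×28 cube is present, so the union is just that shape — 1 connected region. The outline is a single polygon with 4 vertices. Extrusion per mm of travel: 0.4 × 0.28 / (π × 0.875²) = 0.046564. Accumulating E over each segment gives final E = 3.6786.

G0 X0.00 Y0.00 Z9.52
G1 X11.50 Y0.00 E0.5355
G1 X11.50 Y28.00 E1.8393
G1 X0.00 Y28.00 E2.3748
G1 X0.00 Y0.00 E3.6786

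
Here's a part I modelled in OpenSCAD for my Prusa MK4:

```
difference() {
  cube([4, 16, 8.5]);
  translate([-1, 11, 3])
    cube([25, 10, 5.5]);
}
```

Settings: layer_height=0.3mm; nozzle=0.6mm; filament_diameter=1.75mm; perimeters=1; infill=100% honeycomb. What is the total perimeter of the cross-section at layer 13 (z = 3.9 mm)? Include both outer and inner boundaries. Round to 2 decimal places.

30.00 mm

At z = 3.9 mm: the cube (footprint 4×16) is included at this height (perimeter 40.00 mm); the 25×10 cube at (-1, 11) contributes its full rectangle (perimeter 70.00 mm); After the difference (first − rest): starting from the 4×16 cube, the 25×10 cube at (-1, 11) partially overlaps it — only the 20.00 mm² overlap (of its 250.00 mm²) is removed, clipping the outline — boundary = 30.00 mm. Overall, the cross-section is a single solid region. Total boundary length (outer) = 30.00 mm.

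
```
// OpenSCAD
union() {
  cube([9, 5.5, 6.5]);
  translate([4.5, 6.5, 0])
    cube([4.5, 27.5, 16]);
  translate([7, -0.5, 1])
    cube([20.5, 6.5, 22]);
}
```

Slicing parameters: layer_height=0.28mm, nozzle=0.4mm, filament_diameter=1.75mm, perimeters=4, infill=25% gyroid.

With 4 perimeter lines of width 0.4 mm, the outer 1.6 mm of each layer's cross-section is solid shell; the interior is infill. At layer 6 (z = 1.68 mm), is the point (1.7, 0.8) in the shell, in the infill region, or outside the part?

At z = 1.68 mm: the cube is present — its section is the full 9×5.5 rectangle; the 4.5×27.5 cube at (4.5, 6.5) contributes its full rectangle; the cube at (7, -0.5) (footprint 20.5×6.5) is included at this height; Taking the union: the regions partially overlap (shared area 11.00 mm²), so overlapping operands fuse into one piece — 2 connected regions. Overall, the cross-section has 2 separate islands. The nearest boundary edge runs (7.00, 0.00)→(0.00, 0.00); distance from the point to it = 0.80 mm. (Shell/infill is judged within the island containing the point — the largest one.) The point is inside the cross-section, 0.80 mm from the nearest boundary — within the 1.6 mm shell band (4 × 0.4).

shell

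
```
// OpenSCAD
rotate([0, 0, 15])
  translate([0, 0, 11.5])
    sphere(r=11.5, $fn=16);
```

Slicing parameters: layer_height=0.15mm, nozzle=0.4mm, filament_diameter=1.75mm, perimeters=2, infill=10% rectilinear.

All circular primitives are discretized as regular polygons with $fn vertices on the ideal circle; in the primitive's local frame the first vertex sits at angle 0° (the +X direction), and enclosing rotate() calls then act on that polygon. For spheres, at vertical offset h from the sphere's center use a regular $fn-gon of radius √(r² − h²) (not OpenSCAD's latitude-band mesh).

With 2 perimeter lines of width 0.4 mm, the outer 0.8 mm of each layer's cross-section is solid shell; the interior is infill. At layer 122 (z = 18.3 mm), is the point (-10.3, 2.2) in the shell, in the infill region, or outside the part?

outside

At z = 18.3 mm: the r=11.5 sphere slices to a regular 16-gon of circumradius 9.274 (√(r²−h²) with h=6.8 from center); (rotated 15° about Z; rotation is an isometry so areas/perimeters/island counts are preserved). Overall, the cross-section is a single solid region. Undo the 15° rotation: the query point maps to (-9.380, 4.791) in the un-rotated model frame. The nearest boundary edge runs (-6.56, 6.56)→(-8.57, 3.55); distance from the point to it = 1.36 mm. The point is not inside any of the regions above, so it lies outside the cross-section (1.36 mm from the nearest boundary).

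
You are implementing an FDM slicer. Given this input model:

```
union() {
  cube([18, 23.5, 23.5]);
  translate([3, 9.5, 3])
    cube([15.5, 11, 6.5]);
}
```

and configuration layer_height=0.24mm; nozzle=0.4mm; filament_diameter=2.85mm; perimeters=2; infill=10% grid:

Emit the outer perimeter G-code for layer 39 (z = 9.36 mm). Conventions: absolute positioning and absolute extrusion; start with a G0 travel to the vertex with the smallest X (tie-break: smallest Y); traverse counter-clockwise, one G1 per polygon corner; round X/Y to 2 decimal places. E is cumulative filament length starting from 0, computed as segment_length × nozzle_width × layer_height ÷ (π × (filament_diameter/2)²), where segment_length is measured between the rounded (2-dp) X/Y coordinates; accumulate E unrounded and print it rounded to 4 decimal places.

At z = 9.36 mm: the 18×23.5 cube contributes its full rectangle; the 15.5×11 cube at (3, 9.5) contributes its full rectangle; Merging all regions: the regions partially overlap (shared area 165.00 mm²), so overlapping operands fuse into one piece — 1 connected region. The outline is a single polygon with 8 vertices. Extrusion per mm of travel: 0.4 × 0.24 / (π × 1.425²) = 0.015048. Accumulating E over each segment gives final E = 1.2641.

G0 X0.00 Y0.00 Z9.36
G1 X18.00 Y0.00 E0.2709
G1 X18.00 Y9.50 E0.4138
G1 X18.50 Y9.50 E0.4214
G1 X18.50 Y20.50 E0.5869
G1 X18.00 Y20.50 E0.5944
G1 X18.00 Y23.50 E0.6396
G1 X0.00 Y23.50 E0.9104
G1 X0.00 Y0.00 E1.2641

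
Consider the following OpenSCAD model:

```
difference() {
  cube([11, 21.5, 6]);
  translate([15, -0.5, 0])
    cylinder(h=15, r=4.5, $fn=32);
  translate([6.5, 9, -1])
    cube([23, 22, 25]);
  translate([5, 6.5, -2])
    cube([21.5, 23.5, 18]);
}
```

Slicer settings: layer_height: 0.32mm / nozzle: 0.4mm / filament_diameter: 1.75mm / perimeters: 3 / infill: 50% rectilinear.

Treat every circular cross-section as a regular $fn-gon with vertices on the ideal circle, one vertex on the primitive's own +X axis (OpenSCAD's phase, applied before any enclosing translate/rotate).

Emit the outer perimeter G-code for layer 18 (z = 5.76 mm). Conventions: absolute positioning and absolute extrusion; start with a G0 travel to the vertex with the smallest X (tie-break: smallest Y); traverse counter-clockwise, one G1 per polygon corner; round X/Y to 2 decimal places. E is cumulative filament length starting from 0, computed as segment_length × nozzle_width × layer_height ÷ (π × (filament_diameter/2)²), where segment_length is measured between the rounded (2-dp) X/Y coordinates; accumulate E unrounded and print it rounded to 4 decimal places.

At z = 5.76 mm: the cube is present — its section is the full 11×21.5 rectangle; the cylinder at (15, -0.5): section is a regular 32-gon, circumradius r=4.5; the cube at (6.5, 9) is present — its section is the full 23×22 rectangle; the cube at (5, 6.5) is present — its section is the full 21.5×23.5 rectangle; After the difference (first − rest): starting from the 11×21.5 cube, the r=4.5 cylinder at (15, -0.5) partially overlaps it — only the 0.43 mm² overlap (of its 63.21 mm²) is removed, clipping the outline; the 23×22 cube at (6.5, 9) partially overlaps it — only the 56.25 mm² overlap (of its 506.00 mm²) is removed, clipping the outline; the 21.5×23.5 cube at (5, 6.5) partially overlaps it — only the 33.75 mm² overlap (of its 505.25 mm²) is removed, clipping the outline — 1 connected region. The outline is a single polygon with 9 vertices. Extrusion per mm of travel: 0.4 × 0.32 / (π × 0.875²) = 0.053216. Accumulating E over each segment gives final E = 3.4393.

G0 X0.00 Y0.00 Z5.76
G1 X10.55 Y0.00 E0.5614
G1 X10.59 Y0.38 E0.5818
G1 X10.84 Y1.22 E0.6284
G1 X11.00 Y1.52 E0.6465
G1 X11.00 Y6.50 E0.9115
G1 X5.00 Y6.50 E1.2308
G1 X5.00 Y21.50 E2.0291
G1 X0.00 Y21.50 E2.2951
G1 X0.00 Y0.00 E3.4393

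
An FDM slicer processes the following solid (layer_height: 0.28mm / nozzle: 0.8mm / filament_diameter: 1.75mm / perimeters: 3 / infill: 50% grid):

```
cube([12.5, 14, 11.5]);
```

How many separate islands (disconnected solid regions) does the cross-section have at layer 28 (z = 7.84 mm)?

1

At z = 7.84 mm: the 12.5×14 cube contributes its full rectangle. Overall, the cross-section is a single solid region. Island count = 1.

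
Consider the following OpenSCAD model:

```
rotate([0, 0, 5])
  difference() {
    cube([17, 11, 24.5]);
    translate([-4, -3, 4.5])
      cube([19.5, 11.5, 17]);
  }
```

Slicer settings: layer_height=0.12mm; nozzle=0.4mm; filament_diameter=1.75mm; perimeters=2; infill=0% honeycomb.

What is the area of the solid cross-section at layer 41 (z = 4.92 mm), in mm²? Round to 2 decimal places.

55.25 mm²

At z = 4.92 mm: the cube (footprint 17×11) is included at this height (area 187.00 mm²); the 19.5×11.5 cube at (-4, -3) contributes its full rectangle (area 224.25 mm²); After the difference (first − rest): starting from the 17×11 cube (187.00 mm²), the 19.5×11.5 cube at (-4, -3) partially overlaps it — only the 131.75 mm² overlap (of its 224.25 mm²) is removed, clipping the outline — area = 55.25 mm²; (rotated 5° about Z; rotation is an isometry so areas/perimeters/island counts are preserved). Overall, the cross-section is a single solid region. Net area = 55.25 mm².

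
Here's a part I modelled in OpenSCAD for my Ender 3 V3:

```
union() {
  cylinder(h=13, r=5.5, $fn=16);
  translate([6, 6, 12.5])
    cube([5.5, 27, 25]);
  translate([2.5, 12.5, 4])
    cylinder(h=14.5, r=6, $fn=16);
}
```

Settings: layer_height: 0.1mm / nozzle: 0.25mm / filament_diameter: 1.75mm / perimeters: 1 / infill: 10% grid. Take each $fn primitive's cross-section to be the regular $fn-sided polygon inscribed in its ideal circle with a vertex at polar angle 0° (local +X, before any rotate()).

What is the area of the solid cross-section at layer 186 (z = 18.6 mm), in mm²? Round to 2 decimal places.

148.50 mm²

At z = 18.6 mm: the cylinder does not reach this height (z outside [0, 13]); the cube at (6, 6) is present — its section is the full 5.5×27 rectangle (area 148.50 mm²); the cylinder at (2.5, 12.5) is absent (z outside [4, 18.5]); Merging all regions: only the 5.5×27 cube at (6, 6) is present, so the union is just that shape — area = 148.50 mm². Overall, the cross-section is a single solid region. Net area = 148.50 mm².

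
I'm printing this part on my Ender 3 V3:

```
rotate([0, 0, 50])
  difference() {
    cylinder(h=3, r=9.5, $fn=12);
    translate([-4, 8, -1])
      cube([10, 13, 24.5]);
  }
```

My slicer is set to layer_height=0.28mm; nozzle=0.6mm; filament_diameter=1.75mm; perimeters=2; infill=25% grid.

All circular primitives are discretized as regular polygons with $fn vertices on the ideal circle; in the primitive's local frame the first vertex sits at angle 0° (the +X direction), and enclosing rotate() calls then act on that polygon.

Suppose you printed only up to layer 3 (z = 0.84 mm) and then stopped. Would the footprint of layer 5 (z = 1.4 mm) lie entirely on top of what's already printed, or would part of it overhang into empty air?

entirely on top

Compare the two slices. At z = 0.84: the r=9.5 cylinder gives a regular 12-gon of circumradius 9.5 (constant along its height) (area = (12/2)·9.500²·sin(360°/12) = 270.75 mm²); the cube at (-4, 8) (footprint 10×13) is included at this height (area 130.00 mm²); After the difference (first − rest): starting from the r=9.5 cylinder (270.75 mm²), the 10×13 cube at (-4, 8) partially overlaps it — only the 7.98 mm² overlap (of its 130.00 mm²) is removed, clipping the outline — area = 262.77 mm²; (whole slice rotated 50° about Z — lengths, areas and connectivity unchanged). At z = 1.4: the cylinder: section is a regular 12-gon, circumradius r=9.5 (area = (12/2)·9.500²·sin(360°/12) = 270.75 mm²); the cube at (-4, 8) is present — its section is the full 10×13 rectangle (area 130.00 mm²); Taking the first minus the rest: starting from the r=9.5 cylinder (270.75 mm²), the 10×13 cube at (-4, 8) partially overlaps it — only the 7.98 mm² overlap (of its 130.00 mm²) is removed, clipping the outline — area = 262.77 mm²; (rotated 50° about Z; rotation is an isometry so areas/perimeters/island counts are preserved). Checking containment: the cross-section at z = 1.4 is a subset of the cross-section at z = 0.84.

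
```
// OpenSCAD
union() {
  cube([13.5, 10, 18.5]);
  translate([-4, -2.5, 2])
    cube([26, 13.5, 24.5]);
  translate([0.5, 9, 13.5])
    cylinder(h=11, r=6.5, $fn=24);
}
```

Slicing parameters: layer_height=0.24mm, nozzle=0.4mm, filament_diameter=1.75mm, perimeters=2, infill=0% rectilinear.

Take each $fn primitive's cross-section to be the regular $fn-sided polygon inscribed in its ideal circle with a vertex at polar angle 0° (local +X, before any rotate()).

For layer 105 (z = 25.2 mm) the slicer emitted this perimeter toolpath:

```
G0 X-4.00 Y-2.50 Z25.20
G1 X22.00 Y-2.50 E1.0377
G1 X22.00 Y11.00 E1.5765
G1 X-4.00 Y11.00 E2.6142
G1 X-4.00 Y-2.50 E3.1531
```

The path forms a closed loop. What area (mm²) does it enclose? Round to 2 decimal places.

351.00 mm²

Apply the shoelace formula to the sequence of (X, Y) vertices; enclosed area = 351.00 mm².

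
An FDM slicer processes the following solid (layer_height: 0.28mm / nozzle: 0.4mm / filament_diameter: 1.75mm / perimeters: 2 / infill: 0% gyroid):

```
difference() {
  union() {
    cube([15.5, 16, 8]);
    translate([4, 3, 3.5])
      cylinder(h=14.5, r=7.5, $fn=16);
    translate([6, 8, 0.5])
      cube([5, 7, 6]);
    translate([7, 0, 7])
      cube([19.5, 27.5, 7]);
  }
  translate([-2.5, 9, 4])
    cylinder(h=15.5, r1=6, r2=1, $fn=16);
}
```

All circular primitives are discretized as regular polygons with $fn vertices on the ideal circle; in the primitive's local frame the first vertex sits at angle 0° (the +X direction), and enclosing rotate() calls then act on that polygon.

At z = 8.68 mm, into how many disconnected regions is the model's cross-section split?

1

At z = 8.68 mm: the cube does not reach this height (z outside [0, 8]); the r=7.5 cylinder at (4, 3) contributes a regular 16-gon of circumradius 7.5; the cube at (6, 8) is not intersected at this z (z outside [0.5, 6.5]); the cube at (7, 0) (footprint 19.5×27.5) is included at this height; Taking the union: the regions partially overlap (shared area 34.05 mm²), so overlapping operands fuse into one piece — 1 connected region; the cone at (-2.5, 9): at t=0.302 of its height the radius interpolates to r₁+(r₂−r₁)t = 4.490, giving a regular 16-gon of that circumradius; Subtracting the remaining from the first: starting from the result so far, the cone at (-2.5, 9) partially overlaps it — only the 15.43 mm² overlap (of its 61.73 mm²) is removed, clipping the outline — 1 connected region. The result has 1 disconnected region.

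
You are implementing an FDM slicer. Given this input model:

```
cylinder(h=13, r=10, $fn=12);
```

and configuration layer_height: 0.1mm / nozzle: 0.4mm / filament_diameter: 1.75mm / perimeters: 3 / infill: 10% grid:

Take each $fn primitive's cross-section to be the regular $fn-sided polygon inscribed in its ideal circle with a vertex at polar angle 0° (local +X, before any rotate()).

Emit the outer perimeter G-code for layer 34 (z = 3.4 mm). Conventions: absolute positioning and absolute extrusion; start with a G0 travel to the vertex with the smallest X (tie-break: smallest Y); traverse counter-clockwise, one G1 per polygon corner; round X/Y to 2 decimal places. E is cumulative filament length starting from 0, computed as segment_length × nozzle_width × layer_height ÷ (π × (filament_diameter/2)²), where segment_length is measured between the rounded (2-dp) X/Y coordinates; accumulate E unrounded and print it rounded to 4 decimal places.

G0 X-10.00 Y0.00 Z3.40
G1 X-8.66 Y-5.00 E0.0861
G1 X-5.00 Y-8.66 E0.1722
G1 X0.00 Y-10.00 E0.2582
G1 X5.00 Y-8.66 E0.3443
G1 X8.66 Y-5.00 E0.4304
G1 X10.00 Y0.00 E0.5165
G1 X8.66 Y5.00 E0.6026
G1 X5.00 Y8.66 E0.6887
G1 X0.00 Y10.00 E0.7747
G1 X-5.00 Y8.66 E0.8608
G1 X-8.66 Y5.00 E0.9469
G1 X-10.00 Y0.00 E1.0330

At z = 3.4 mm: the r=10 cylinder gives a regular 12-gon of circumradius 10 (constant along its height). The outline is a single polygon with 12 vertices. Extrusion per mm of travel: 0.4 × 0.1 / (π × 0.875²) = 0.016630. Accumulating E over each segment gives final E = 1.0330.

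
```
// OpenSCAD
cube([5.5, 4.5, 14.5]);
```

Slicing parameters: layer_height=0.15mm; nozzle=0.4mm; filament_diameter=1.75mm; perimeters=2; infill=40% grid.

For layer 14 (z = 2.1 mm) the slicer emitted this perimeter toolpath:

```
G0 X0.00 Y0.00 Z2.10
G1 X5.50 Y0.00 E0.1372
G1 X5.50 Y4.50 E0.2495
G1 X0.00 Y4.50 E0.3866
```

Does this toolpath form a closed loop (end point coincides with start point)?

Start point (G0): (0.00, 0.00). End point (last G1): the path does not return to the start — open.

no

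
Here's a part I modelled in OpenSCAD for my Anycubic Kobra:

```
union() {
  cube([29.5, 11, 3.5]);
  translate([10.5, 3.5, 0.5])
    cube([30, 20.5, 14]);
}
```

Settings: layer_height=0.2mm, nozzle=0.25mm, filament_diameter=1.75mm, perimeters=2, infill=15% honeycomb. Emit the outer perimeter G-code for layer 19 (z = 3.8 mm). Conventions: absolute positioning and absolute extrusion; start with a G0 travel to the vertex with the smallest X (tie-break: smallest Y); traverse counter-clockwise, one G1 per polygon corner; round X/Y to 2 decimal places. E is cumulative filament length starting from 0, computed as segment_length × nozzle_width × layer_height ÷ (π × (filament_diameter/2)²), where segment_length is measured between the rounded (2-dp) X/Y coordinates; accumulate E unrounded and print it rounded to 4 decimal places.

At z = 3.8 mm: the cube does not reach this height (z outside [0, 3.5]); the cube at (10.5, 3.5) (footprint 30×20.5) is included at this height; Combining (union): only the 30×20.5 cube at (10.5, 3.5) is present, so the union is just that shape — 1 connected region. The outline is a single polygon with 4 vertices. Extrusion per mm of travel: 0.25 × 0.2 / (π × 0.875²) = 0.020788. Accumulating E over each segment gives final E = 2.0995.

G0 X10.50 Y3.50 Z3.80
G1 X40.50 Y3.50 E0.6236
G1 X40.50 Y24.00 E1.0498
G1 X10.50 Y24.00 E1.6734
G1 X10.50 Y3.50 E2.0995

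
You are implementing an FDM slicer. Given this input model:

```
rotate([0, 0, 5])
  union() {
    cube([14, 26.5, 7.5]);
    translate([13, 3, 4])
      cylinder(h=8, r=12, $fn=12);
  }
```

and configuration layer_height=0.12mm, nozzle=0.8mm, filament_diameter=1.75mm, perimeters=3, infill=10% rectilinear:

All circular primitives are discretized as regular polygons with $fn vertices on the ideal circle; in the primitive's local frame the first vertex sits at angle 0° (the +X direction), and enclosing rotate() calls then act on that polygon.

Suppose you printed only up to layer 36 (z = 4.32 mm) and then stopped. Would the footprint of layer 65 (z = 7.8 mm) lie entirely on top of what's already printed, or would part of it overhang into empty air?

Compare the two slices. At z = 4.32: the 14×26.5 cube contributes its full rectangle (area 371.00 mm²); the cylinder at (13, 3): section is a regular 12-gon, circumradius r=12 (area = (12/2)·12.000²·sin(360°/12) = 432.00 mm²); Combining (union): the regions partially overlap — summed areas 803.00 mm² minus the doubly-counted overlap 157.66 mm² gives 645.34 mm² — area = 645.34 mm²; (whole slice rotated 5° about Z — lengths, areas and connectivity unchanged). At z = 7.8: the cube is absent (z outside [0, 7.5]); the r=12 cylinder at (13, 3) contributes a regular 12-gon of circumradius 12 (area = (12/2)·12.000²·sin(360°/12) = 432.00 mm²); Combining (union): only the r=12 cylinder at (13, 3) is present, so the union is just that shape — area = 432.00 mm²; (rotated 5° about Z; rotation is an isometry so areas/perimeters/island counts are preserved). Checking containment: the cross-section at z = 7.8 is a subset of the cross-section at z = 4.32.

entirely on top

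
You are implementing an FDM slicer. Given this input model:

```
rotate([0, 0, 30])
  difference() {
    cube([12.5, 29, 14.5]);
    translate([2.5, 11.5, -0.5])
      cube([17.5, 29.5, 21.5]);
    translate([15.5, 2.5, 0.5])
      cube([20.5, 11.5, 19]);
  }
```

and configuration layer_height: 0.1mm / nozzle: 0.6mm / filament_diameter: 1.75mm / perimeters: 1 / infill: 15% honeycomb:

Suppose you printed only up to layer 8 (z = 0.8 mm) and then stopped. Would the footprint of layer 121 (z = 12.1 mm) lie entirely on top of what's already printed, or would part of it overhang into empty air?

Compare the two slices. At z = 0.8: the cube is present — its section is the full 12.5×29 rectangle (area 362.50 mm²); the cube at (2.5, 11.5) (footprint 17.5×29.5) is included at this height (area 516.25 mm²); the cube at (15.5, 2.5) (footprint 20.5×11.5) is included at this height (area 235.75 mm²); Subtracting the remaining from the first: starting from the 12.5×29 cube (362.50 mm²), the 17.5×29.5 cube at (2.5, 11.5) partially overlaps it — only the 175.00 mm² overlap (of its 516.25 mm²) is removed, clipping the outline; the 20.5×11.5 cube at (15.5, 2.5) misses the remaining region (no effect) — area = 187.50 mm²; (whole slice rotated 30° about Z — lengths, areas and connectivity unchanged). At z = 12.1: the cube (footprint 12.5×29) is included at this height (area 362.50 mm²); the cube at (2.5, 11.5) is present — its section is the full 17.5×29.5 rectangle (area 516.25 mm²); the 20.5×11.5 cube at (15.5, 2.5) contributes its full rectangle (area 235.75 mm²); Taking the first minus the rest: starting from the 12.5×29 cube (362.50 mm²), the 17.5×29.5 cube at (2.5, 11.5) partially overlaps it — only the 175.00 mm² overlap (of its 516.25 mm²) is removed, clipping the outline; the 20.5×11.5 cube at (15.5, 2.5) misses the remaining region (no effect) — area = 187.50 mm²; (rotated 30° about Z; rotation is an isometry so areas/perimeters/island counts are preserved). Checking containment: the cross-section at z = 12.1 is a subset of the cross-section at z = 0.8.

entirely on top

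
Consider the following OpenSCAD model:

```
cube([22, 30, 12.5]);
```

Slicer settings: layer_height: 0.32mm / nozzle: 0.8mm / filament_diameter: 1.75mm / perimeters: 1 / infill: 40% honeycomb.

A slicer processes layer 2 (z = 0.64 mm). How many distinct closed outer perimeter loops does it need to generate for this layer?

1

At z = 0.64 mm: the cube (footprint 22×30) is included at this height. The result has 1 disconnected region.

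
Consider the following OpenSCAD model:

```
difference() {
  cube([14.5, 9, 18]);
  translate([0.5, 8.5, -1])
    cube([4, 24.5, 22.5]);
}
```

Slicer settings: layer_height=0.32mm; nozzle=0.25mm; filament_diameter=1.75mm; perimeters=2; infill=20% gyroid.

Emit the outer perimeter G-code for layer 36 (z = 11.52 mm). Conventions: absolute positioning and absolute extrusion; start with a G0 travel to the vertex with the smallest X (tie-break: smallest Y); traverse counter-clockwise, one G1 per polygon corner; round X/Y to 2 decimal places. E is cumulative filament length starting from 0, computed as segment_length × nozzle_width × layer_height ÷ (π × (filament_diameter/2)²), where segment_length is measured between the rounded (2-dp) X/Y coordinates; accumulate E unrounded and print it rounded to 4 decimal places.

G0 X0.00 Y0.00 Z11.52
G1 X14.50 Y0.00 E0.4823
G1 X14.50 Y9.00 E0.7816
G1 X4.50 Y9.00 E1.1142
G1 X4.50 Y8.50 E1.1308
G1 X0.50 Y8.50 E1.2639
G1 X0.50 Y9.00 E1.2805
G1 X0.00 Y9.00 E1.2971
G1 X0.00 Y0.00 E1.5965

At z = 11.52 mm: the 14.5×9 cube contributes its full rectangle; the cube at (0.5, 8.5) (footprint 4×24.5) is included at this height; Taking the first minus the rest: starting from the 14.5×9 cube, the 4×24.5 cube at (0.5, 8.5) partially overlaps it — only the 2.00 mm² overlap (of its 98.00 mm²) is removed, clipping the outline — 1 connected region. The outline is a single polygon with 8 vertices. Extrusion per mm of travel: 0.25 × 0.32 / (π × 0.875²) = 0.033260. Accumulating E over each segment gives final E = 1.5965.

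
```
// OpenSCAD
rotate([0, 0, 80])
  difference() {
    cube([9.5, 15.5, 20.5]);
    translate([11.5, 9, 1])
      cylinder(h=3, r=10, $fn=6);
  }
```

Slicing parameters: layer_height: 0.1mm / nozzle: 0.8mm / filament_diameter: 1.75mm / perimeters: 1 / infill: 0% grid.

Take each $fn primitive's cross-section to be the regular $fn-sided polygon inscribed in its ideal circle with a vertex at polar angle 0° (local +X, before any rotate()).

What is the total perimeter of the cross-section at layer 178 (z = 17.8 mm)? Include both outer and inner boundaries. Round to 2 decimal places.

50.00 mm

At z = 17.8 mm: the cube (footprint 9.5×15.5) is included at this height (perimeter 50.00 mm); the cylinder at (11.5, 9) is not intersected at this z (z outside [1, 4]); After the difference (first − rest): none of the subtracted shapes is present at this height, so the 9.5×15.5 cube is unchanged — boundary = 50.00 mm; (rotated 80° about Z; rotation is an isometry so areas/perimeters/island counts are preserved). Overall, the cross-section is a single solid region. Total boundary length (outer) = 50.00 mm.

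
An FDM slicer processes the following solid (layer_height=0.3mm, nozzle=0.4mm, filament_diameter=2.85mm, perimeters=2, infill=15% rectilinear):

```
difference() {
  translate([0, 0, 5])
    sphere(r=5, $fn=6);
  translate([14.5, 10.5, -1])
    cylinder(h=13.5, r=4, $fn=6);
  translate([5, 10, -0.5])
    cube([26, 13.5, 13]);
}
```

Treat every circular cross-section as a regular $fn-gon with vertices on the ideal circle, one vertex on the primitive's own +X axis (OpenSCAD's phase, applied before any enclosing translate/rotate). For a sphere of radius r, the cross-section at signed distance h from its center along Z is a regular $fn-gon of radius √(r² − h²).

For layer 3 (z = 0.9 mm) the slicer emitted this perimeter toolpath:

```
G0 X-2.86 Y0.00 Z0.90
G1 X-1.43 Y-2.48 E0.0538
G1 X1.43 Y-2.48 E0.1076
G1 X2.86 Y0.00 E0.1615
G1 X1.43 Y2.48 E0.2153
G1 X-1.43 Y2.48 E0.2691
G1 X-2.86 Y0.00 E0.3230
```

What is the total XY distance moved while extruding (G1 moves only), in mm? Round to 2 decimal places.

Sum the Euclidean lengths of each G1 segment: total = 17.17 mm.

17.17 mm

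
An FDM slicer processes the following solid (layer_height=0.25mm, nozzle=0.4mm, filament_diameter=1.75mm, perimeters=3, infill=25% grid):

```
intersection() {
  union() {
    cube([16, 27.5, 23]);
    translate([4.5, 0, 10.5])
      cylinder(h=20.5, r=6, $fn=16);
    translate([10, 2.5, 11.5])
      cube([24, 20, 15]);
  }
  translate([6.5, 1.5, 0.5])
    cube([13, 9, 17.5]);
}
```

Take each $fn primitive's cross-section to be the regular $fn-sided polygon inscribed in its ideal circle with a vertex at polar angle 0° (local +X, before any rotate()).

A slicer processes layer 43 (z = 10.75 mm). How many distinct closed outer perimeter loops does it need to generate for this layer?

At z = 10.75 mm: the cube (footprint 16×27.5) is included at this height; the cylinder at (4.5, 0): section is a regular 16-gon, circumradius r=6; the cube at (10, 2.5) does not reach this height (z outside [11.5, 26.5]); Taking the union: the regions partially overlap (shared area 51.37 mm²), so overlapping operands fuse into one piece — 1 connected region; the 13×9 cube at (6.5, 1.5) contributes its full rectangle; Taking the intersection: the 13×9 cube at (6.5, 1.5) partially overlaps the result so far; clipping to the common part keeps 85.50 mm² — 1 connected region. The result has 1 disconnected region.

1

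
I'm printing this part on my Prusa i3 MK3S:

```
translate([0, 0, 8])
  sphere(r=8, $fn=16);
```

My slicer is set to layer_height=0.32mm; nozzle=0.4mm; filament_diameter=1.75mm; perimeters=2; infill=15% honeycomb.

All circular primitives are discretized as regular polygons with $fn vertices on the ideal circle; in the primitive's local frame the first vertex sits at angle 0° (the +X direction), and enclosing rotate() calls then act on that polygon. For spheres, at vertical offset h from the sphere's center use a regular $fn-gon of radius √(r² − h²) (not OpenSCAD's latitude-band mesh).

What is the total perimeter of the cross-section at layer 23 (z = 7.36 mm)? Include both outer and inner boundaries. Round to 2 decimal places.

49.78 mm

At z = 7.36 mm: the r=8 sphere contributes a regular 16-gon of circumradius √(8²−0.64²) = 7.974 (perimeter = 2·16·7.974·sin(180°/16) = 49.78 mm). Overall, the cross-section is a single solid region. Total boundary length (outer) = 49.78 mm.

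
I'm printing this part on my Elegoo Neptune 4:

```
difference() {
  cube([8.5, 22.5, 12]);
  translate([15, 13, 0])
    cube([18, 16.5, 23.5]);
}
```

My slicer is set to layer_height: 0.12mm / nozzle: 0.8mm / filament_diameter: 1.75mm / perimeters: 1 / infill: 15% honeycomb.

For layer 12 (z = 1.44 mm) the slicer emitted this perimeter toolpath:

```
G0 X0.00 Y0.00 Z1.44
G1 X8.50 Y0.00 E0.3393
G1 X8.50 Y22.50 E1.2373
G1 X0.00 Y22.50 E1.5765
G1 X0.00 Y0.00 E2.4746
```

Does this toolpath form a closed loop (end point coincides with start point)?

yes

Start point (G0): (0.00, 0.00). End point (last G1): the path returns to the start — closed.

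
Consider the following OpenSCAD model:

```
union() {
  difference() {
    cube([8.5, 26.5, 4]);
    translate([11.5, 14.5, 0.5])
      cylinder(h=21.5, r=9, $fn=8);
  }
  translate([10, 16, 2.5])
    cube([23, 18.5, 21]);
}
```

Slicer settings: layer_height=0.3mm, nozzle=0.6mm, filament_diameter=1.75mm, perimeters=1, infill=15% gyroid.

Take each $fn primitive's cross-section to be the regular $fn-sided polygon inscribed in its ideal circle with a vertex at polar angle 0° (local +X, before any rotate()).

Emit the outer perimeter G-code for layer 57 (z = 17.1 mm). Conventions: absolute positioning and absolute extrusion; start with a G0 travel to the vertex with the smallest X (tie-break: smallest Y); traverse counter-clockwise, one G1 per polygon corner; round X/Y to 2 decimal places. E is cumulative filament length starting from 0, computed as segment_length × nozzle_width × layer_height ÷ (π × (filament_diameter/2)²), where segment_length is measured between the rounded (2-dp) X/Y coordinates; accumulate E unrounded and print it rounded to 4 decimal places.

G0 X10.00 Y16.00 Z17.10
G1 X33.00 Y16.00 E1.7212
G1 X33.00 Y34.50 E3.1057
G1 X10.00 Y34.50 E4.8269
G1 X10.00 Y16.00 E6.2113

At z = 17.1 mm: the cube does not reach this height (z outside [0, 4]); the r=9 cylinder at (11.5, 14.5) contributes a regular 8-gon of circumradius 9; Subtracting the remaining from the first: the first operand is absent here, so nothing remains; the cube at (10, 16) (footprint 23×18.5) is included at this height; Taking the union: only the 23×18.5 cube at (10, 16) is present, so the union is just that shape — 1 connected region. The outline is a single polygon with 4 vertices. Extrusion per mm of travel: 0.6 × 0.3 / (π × 0.875²) = 0.074835. Accumulating E over each segment gives final E = 6.2113.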